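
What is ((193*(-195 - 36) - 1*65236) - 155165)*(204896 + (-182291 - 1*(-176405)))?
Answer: -52734465840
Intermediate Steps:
((193*(-195 - 36) - 1*65236) - 155165)*(204896 + (-182291 - 1*(-176405))) = ((193*(-231) - 65236) - 155165)*(204896 + (-182291 + 176405)) = ((-44583 - 65236) - 155165)*(204896 - 5886) = (-109819 - 155165)*199010 = -264984*199010 = -52734465840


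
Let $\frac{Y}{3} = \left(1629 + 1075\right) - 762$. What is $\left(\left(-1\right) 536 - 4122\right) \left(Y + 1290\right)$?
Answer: $-33146328$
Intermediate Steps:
$Y = 5826$ ($Y = 3 \left(\left(1629 + 1075\right) - 762\right) = 3 \left(2704 - 762\right) = 3 \cdot 1942 = 5826$)
$\left(\left(-1\right) 536 - 4122\right) \left(Y + 1290\right) = \left(\left(-1\right) 536 - 4122\right) \left(5826 + 1290\right) = \left(-536 - 4122\right) 7116 = \left(-4658\right) 7116 = -33146328$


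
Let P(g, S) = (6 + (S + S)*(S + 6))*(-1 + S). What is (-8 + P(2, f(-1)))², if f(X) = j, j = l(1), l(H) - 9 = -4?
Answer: 207936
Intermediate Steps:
l(H) = 5 (l(H) = 9 - 4 = 5)
j = 5
f(X) = 5
P(g, S) = (-1 + S)*(6 + 2*S*(6 + S)) (P(g, S) = (6 + (2*S)*(6 + S))*(-1 + S) = (6 + 2*S*(6 + S))*(-1 + S) = (-1 + S)*(6 + 2*S*(6 + S)))
(-8 + P(2, f(-1)))² = (-8 + (-6 - 6*5 + 2*5³ + 10*5²))² = (-8 + (-6 - 30 + 2*125 + 10*25))² = (-8 + (-6 - 30 + 250 + 250))² = (-8 + 464)² = 456² = 207936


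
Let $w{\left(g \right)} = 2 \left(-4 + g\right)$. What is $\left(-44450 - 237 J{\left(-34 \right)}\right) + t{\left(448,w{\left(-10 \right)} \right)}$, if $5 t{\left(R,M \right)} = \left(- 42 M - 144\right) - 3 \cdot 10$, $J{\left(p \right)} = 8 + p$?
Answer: $- \frac{190438}{5} \approx -38088.0$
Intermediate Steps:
$w{\left(g \right)} = -8 + 2 g$
$t{\left(R,M \right)} = - \frac{174}{5} - \frac{42 M}{5}$ ($t{\left(R,M \right)} = \frac{\left(- 42 M - 144\right) - 3 \cdot 10}{5} = \frac{\left(-144 - 42 M\right) - 30}{5} = \frac{-174 - 42 M}{5} = - \frac{174}{5} - \frac{42 M}{5}$)
$\left(-44450 - 237 J{\left(-34 \right)}\right) + t{\left(448,w{\left(-10 \right)} \right)} = \left(-44450 - 237 \left(8 - 34\right)\right) - \left(\frac{174}{5} + \frac{42 \left(-8 + 2 \left(-10\right)\right)}{5}\right) = \left(-44450 - -6162\right) - \left(\frac{174}{5} + \frac{42 \left(-8 - 20\right)}{5}\right) = \left(-44450 + 6162\right) - - \frac{1002}{5} = -38288 + \left(- \frac{174}{5} + \frac{1176}{5}\right) = -38288 + \frac{1002}{5} = - \frac{190438}{5}$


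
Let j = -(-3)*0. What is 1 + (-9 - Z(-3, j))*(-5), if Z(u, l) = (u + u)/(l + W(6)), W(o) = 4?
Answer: 77/2 ≈ 38.500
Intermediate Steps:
j = 0 (j = -1*0 = 0)
Z(u, l) = 2*u/(4 + l) (Z(u, l) = (u + u)/(l + 4) = (2*u)/(4 + l) = 2*u/(4 + l))
1 + (-9 - Z(-3, j))*(-5) = 1 + (-9 - 2*(-3)/(4 + 0))*(-5) = 1 + (-9 - 2*(-3)/4)*(-5) = 1 + (-9 - 1*(-3/2))*(-5) = 1 + (-9 + 3/2)*(-5) = 1 - 15/2*(-5) = 1 + 75/2 = 77/2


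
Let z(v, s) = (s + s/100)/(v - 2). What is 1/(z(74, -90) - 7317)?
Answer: -80/585461 ≈ -0.00013664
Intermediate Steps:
z(v, s) = 101*s/(100*(-2 + v)) (z(v, s) = (s + s*(1/100))/(-2 + v) = (s + s/100)/(-2 + v) = (101*s/100)/(-2 + v) = 101*s/(100*(-2 + v)))
1/(z(74, -90) - 7317) = 1/((101/100)*(-90)/(-2 + 74) - 7317) = 1/((101/100)*(-90)/72 - 7317) = 1/((101/100)*(-90)*(1/72) - 7317) = 1/(-101/80 - 7317) = 1/(-585461/80) = -80/585461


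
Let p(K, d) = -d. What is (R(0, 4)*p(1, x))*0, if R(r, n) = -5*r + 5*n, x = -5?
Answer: 0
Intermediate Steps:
(R(0, 4)*p(1, x))*0 = ((-5*0 + 5*4)*(-1*(-5)))*0 = ((0 + 20)*5)*0 = (20*5)*0 = 100*0 = 0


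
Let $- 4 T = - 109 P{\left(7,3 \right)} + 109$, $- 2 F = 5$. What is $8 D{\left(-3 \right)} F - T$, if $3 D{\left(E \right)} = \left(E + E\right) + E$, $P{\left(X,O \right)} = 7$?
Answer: $- \frac{207}{2} \approx -103.5$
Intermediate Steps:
$F = - \frac{5}{2}$ ($F = \left(- \frac{1}{2}\right) 5 = - \frac{5}{2} \approx -2.5$)
$D{\left(E \right)} = E$ ($D{\left(E \right)} = \frac{\left(E + E\right) + E}{3} = \frac{2 E + E}{3} = \frac{3 E}{3} = E$)
$T = \frac{327}{2}$ ($T = - \frac{\left(-109\right) 7 + 109}{4} = - \frac{-763 + 109}{4} = \left(- \frac{1}{4}\right) \left(-654\right) = \frac{327}{2} \approx 163.5$)
$8 D{\left(-3 \right)} F - T = 8 \left(-3\right) \left(- \frac{5}{2}\right) - \frac{327}{2} = \left(-24\right) \left(- \frac{5}{2}\right) - \frac{327}{2} = 60 - \frac{327}{2} = - \frac{207}{2}$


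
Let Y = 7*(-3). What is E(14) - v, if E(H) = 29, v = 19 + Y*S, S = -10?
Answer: -200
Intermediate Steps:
Y = -21
v = 229 (v = 19 - 21*(-10) = 19 + 210 = 229)
E(14) - v = 29 - 1*229 = 29 - 229 = -200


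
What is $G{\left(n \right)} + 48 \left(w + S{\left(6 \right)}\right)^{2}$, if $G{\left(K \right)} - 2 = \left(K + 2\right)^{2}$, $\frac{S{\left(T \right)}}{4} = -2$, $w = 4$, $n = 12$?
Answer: $966$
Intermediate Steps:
$S{\left(T \right)} = -8$ ($S{\left(T \right)} = 4 \left(-2\right) = -8$)
$G{\left(K \right)} = 2 + \left(2 + K\right)^{2}$ ($G{\left(K \right)} = 2 + \left(K + 2\right)^{2} = 2 + \left(2 + K\right)^{2}$)
$G{\left(n \right)} + 48 \left(w + S{\left(6 \right)}\right)^{2} = \left(2 + \left(2 + 12\right)^{2}\right) + 48 \left(4 - 8\right)^{2} = \left(2 + 14^{2}\right) + 48 \left(-4\right)^{2} = \left(2 + 196\right) + 48 \cdot 16 = 198 + 768 = 966$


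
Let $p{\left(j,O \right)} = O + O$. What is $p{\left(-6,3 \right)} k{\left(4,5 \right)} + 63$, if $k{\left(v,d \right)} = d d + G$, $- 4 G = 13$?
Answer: $\frac{387}{2} \approx 193.5$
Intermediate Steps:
$G = - \frac{13}{4}$ ($G = \left(- \frac{1}{4}\right) 13 = - \frac{13}{4} \approx -3.25$)
$k{\left(v,d \right)} = - \frac{13}{4} + d^{2}$ ($k{\left(v,d \right)} = d d - \frac{13}{4} = d^{2} - \frac{13}{4} = - \frac{13}{4} + d^{2}$)
$p{\left(j,O \right)} = 2 O$
$p{\left(-6,3 \right)} k{\left(4,5 \right)} + 63 = 2 \cdot 3 \left(- \frac{13}{4} + 5^{2}\right) + 63 = 6 \left(- \frac{13}{4} + 25\right) + 63 = 6 \cdot \frac{87}{4} + 63 = \frac{261}{2} + 63 = \frac{387}{2}$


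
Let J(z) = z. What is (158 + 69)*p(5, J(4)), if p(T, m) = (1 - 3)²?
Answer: 908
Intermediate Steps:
p(T, m) = 4 (p(T, m) = (-2)² = 4)
(158 + 69)*p(5, J(4)) = (158 + 69)*4 = 227*4 = 908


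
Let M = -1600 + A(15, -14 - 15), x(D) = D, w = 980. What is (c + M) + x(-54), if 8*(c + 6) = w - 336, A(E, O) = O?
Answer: -3217/2 ≈ -1608.5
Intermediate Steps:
M = -1629 (M = -1600 + (-14 - 15) = -1600 - 29 = -1629)
c = 149/2 (c = -6 + (980 - 336)/8 = -6 + (⅛)*644 = -6 + 161/2 = 149/2 ≈ 74.500)
(c + M) + x(-54) = (149/2 - 1629) - 54 = -3109/2 - 54 = -3217/2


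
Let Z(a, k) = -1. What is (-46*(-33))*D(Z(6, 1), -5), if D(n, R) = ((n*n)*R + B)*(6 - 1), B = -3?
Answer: -60720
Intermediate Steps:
D(n, R) = -15 + 5*R*n² (D(n, R) = ((n*n)*R - 3)*(6 - 1) = (n²*R - 3)*5 = (R*n² - 3)*5 = (-3 + R*n²)*5 = -15 + 5*R*n²)
(-46*(-33))*D(Z(6, 1), -5) = (-46*(-33))*(-15 + 5*(-5)*(-1)²) = 1518*(-15 + 5*(-5)*1) = 1518*(-15 - 25) = 1518*(-40) = -60720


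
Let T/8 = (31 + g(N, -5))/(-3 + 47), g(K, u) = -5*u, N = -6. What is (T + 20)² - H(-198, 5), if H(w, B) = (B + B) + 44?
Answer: 103690/121 ≈ 856.94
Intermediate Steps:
H(w, B) = 44 + 2*B (H(w, B) = 2*B + 44 = 44 + 2*B)
T = 112/11 (T = 8*((31 - 5*(-5))/(-3 + 47)) = 8*((31 + 25)/44) = 8*(56*(1/44)) = 8*(14/11) = 112/11 ≈ 10.182)
(T + 20)² - H(-198, 5) = (112/11 + 20)² - (44 + 2*5) = (332/11)² - (44 + 10) = 110224/121 - 1*54 = 110224/121 - 54 = 103690/121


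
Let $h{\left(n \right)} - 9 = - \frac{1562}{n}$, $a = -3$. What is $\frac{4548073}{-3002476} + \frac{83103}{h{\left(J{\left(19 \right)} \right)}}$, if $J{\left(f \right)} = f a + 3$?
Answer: $\frac{1683060343751}{768633856} \approx 2189.7$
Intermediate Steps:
$J{\left(f \right)} = 3 - 3 f$ ($J{\left(f \right)} = f \left(-3\right) + 3 = - 3 f + 3 = 3 - 3 f$)
$h{\left(n \right)} = 9 - \frac{1562}{n}$
$\frac{4548073}{-3002476} + \frac{83103}{h{\left(J{\left(19 \right)} \right)}} = \frac{4548073}{-3002476} + \frac{83103}{9 - \frac{1562}{3 - 57}} = 4548073 \left(- \frac{1}{3002476}\right) + \frac{83103}{9 - \frac{1562}{3 - 57}} = - \frac{4548073}{3002476} + \frac{83103}{9 - \frac{1562}{-54}} = - \frac{4548073}{3002476} + \frac{83103}{9 - - \frac{781}{27}} = - \frac{4548073}{3002476} + \frac{83103}{9 + \frac{781}{27}} = - \frac{4548073}{3002476} + \frac{83103}{\frac{1024}{27}} = - \frac{4548073}{3002476} + 83103 \cdot \frac{27}{1024} = - \frac{4548073}{3002476} + \frac{2243781}{1024} = \frac{1683060343751}{768633856}$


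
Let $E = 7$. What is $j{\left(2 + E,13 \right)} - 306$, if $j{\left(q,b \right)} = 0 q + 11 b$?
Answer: $-163$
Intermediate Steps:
$j{\left(q,b \right)} = 11 b$ ($j{\left(q,b \right)} = 0 + 11 b = 11 b$)
$j{\left(2 + E,13 \right)} - 306 = 11 \cdot 13 - 306 = 143 - 306 = -163$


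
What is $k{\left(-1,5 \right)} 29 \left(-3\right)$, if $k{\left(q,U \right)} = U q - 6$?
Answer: $957$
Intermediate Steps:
$k{\left(q,U \right)} = -6 + U q$
$k{\left(-1,5 \right)} 29 \left(-3\right) = \left(-6 + 5 \left(-1\right)\right) 29 \left(-3\right) = \left(-6 - 5\right) 29 \left(-3\right) = \left(-11\right) 29 \left(-3\right) = \left(-319\right) \left(-3\right) = 957$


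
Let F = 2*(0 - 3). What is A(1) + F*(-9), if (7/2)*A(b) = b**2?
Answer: 380/7 ≈ 54.286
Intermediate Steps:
A(b) = 2*b**2/7
F = -6 (F = 2*(-3) = -6)
A(1) + F*(-9) = (2/7)*1**2 - 6*(-9) = (2/7)*1 + 54 = 2/7 + 54 = 380/7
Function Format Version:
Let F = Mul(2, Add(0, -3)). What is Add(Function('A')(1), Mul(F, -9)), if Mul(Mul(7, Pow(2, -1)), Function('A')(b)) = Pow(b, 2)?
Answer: Rational(380, 7) ≈ 54.286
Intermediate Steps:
Function('A')(b) = Mul(Rational(2, 7), Pow(b, 2))
F = -6 (F = Mul(2, -3) = -6)
Add(Function('A')(1), Mul(F, -9)) = Add(Mul(Rational(2, 7), Pow(1, 2)), Mul(-6, -9)) = Add(Mul(Rational(2, 7), 1), 54) = Add(Rational(2, 7), 54) = Rational(380, 7)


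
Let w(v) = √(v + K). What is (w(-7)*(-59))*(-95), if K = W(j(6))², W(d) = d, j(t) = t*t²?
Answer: 5605*√46649 ≈ 1.2106e+6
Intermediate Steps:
j(t) = t³
K = 46656 (K = (6³)² = 216² = 46656)
w(v) = √(46656 + v) (w(v) = √(v + 46656) = √(46656 + v))
(w(-7)*(-59))*(-95) = (√(46656 - 7)*(-59))*(-95) = (√46649*(-59))*(-95) = -59*√46649*(-95) = 5605*√46649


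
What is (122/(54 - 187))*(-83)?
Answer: 10126/133 ≈ 76.135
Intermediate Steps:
(122/(54 - 187))*(-83) = (122/(-133))*(-83) = -1/133*122*(-83) = -122/133*(-83) = 10126/133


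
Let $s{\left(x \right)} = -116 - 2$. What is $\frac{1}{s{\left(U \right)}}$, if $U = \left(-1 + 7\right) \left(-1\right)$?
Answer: $- \frac{1}{118} \approx -0.0084746$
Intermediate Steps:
$U = -6$ ($U = 6 \left(-1\right) = -6$)
$s{\left(x \right)} = -118$ ($s{\left(x \right)} = -116 - 2 = -118$)
$\frac{1}{s{\left(U \right)}} = \frac{1}{-118} = - \frac{1}{118}$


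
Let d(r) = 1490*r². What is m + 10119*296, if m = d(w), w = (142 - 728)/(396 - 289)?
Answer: 34803979616/11449 ≈ 3.0399e+6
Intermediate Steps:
w = -586/107 ≈ -5.4766
m = 511660040/11449 (m = 1490*(-586/107)² = 1490*(343396/11449) = 511660040/11449 ≈ 44690.)
m + 10119*296 = 511660040/11449 + 10119*296 = 511660040/11449 + 2995224 = 34803979616/11449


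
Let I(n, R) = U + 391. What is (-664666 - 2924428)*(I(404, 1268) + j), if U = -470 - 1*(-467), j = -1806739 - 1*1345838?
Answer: 11313502626766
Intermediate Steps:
j = -3152577 (j = -1806739 - 1345838 = -3152577)
U = -3 (U = -470 + 467 = -3)
I(n, R) = 388 (I(n, R) = -3 + 391 = 388)
(-664666 - 2924428)*(I(404, 1268) + j) = (-664666 - 2924428)*(388 - 3152577) = -3589094*(-3152189) = 11313502626766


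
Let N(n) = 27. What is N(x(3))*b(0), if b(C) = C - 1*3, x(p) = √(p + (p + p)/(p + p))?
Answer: -81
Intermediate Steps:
x(p) = √(1 + p) (x(p) = √(p + (2*p)/((2*p))) = √(p + (2*p)*(1/(2*p))) = √(p + 1) = √(1 + p))
b(C) = -3 + C (b(C) = C - 3 = -3 + C)
N(x(3))*b(0) = 27*(-3 + 0) = 27*(-3) = -81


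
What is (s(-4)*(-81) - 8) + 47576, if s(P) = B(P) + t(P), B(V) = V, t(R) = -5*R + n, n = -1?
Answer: 46353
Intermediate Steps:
t(R) = -1 - 5*R (t(R) = -5*R - 1 = -1 - 5*R)
s(P) = -1 - 4*P (s(P) = P + (-1 - 5*P) = -1 - 4*P)
(s(-4)*(-81) - 8) + 47576 = ((-1 - 4*(-4))*(-81) - 8) + 47576 = ((-1 + 16)*(-81) - 8) + 47576 = (15*(-81) - 8) + 47576 = (-1215 - 8) + 47576 = -1223 + 47576 = 46353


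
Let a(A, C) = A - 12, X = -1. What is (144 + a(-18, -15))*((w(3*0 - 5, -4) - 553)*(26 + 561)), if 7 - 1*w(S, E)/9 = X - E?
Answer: -34596606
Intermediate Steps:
w(S, E) = 72 + 9*E (w(S, E) = 63 - 9*(-1 - E) = 63 + (9 + 9*E) = 72 + 9*E)
a(A, C) = -12 + A
(144 + a(-18, -15))*((w(3*0 - 5, -4) - 553)*(26 + 561)) = (144 + (-12 - 18))*(((72 + 9*(-4)) - 553)*(26 + 561)) = (144 - 30)*(((72 - 36) - 553)*587) = 114*((36 - 553)*587) = 114*(-517*587) = 114*(-303479) = -34596606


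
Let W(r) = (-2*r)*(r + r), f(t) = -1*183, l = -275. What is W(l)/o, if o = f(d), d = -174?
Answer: 302500/183 ≈ 1653.0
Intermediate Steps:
f(t) = -183
o = -183
W(r) = -4*r² (W(r) = (-2*r)*(2*r) = -4*r²)
W(l)/o = -4*(-275)²/(-183) = -4*75625*(-1/183) = -302500*(-1/183) = 302500/183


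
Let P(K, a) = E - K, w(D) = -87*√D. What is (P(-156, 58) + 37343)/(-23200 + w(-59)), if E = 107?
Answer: -30084800/18575399 + 112818*I*√59/18575399 ≈ -1.6196 + 0.046652*I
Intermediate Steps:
P(K, a) = 107 - K
(P(-156, 58) + 37343)/(-23200 + w(-59)) = ((107 - 1*(-156)) + 37343)/(-23200 - 87*I*√59) = ((107 + 156) + 37343)/(-23200 - 87*I*√59) = (263 + 37343)/(-23200 - 87*I*√59) = 37606/(-23200 - 87*I*√59)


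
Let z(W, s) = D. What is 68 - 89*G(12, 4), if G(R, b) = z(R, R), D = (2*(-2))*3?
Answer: 1136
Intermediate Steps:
D = -12 (D = -4*3 = -12)
z(W, s) = -12
G(R, b) = -12
68 - 89*G(12, 4) = 68 - 89*(-12) = 68 + 1068 = 1136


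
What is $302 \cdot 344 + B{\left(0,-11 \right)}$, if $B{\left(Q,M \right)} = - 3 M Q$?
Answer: $103888$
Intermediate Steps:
$B{\left(Q,M \right)} = - 3 M Q$
$302 \cdot 344 + B{\left(0,-11 \right)} = 302 \cdot 344 - \left(-33\right) 0 = 103888 + 0 = 103888$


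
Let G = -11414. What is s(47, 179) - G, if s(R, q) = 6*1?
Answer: 11420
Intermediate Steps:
s(R, q) = 6
s(47, 179) - G = 6 - 1*(-11414) = 6 + 11414 = 11420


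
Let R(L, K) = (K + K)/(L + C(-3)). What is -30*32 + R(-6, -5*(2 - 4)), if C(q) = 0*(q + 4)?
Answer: -2890/3 ≈ -963.33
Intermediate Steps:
C(q) = 0 (C(q) = 0*(4 + q) = 0)
R(L, K) = 2*K/L (R(L, K) = (K + K)/(L + 0) = (2*K)/L = 2*K/L)
-30*32 + R(-6, -5*(2 - 4)) = -30*32 + 2*(-5*(2 - 4))/(-6) = -960 + 2*(-5*(-2))*(-⅙) = -960 + 2*10*(-⅙) = -960 - 10/3 = -2890/3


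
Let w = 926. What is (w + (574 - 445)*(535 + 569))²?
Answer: 20546928964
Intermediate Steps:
(w + (574 - 445)*(535 + 569))² = (926 + (574 - 445)*(535 + 569))² = (926 + 129*1104)² = (926 + 142416)² = 143342² = 20546928964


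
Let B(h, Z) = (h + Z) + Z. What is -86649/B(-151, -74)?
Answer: 86649/299 ≈ 289.80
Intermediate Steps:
B(h, Z) = h + 2*Z (B(h, Z) = (Z + h) + Z = h + 2*Z)
-86649/B(-151, -74) = -86649/(-151 + 2*(-74)) = -86649/(-151 - 148) = -86649/(-299) = -86649*(-1/299) = 86649/299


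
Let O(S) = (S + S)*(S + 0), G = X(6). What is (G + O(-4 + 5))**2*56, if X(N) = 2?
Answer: 896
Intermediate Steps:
G = 2
O(S) = 2*S**2 (O(S) = (2*S)*S = 2*S**2)
(G + O(-4 + 5))**2*56 = (2 + 2*(-4 + 5)**2)**2*56 = (2 + 2*1**2)**2*56 = (2 + 2*1)**2*56 = (2 + 2)**2*56 = 4**2*56 = 16*56 = 896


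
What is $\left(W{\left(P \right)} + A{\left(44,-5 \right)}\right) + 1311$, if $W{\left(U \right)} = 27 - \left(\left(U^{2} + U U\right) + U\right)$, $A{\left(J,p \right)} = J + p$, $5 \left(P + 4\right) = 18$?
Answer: $\frac{34427}{25} \approx 1377.1$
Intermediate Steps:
$P = - \frac{2}{5}$ ($P = -4 + \frac{1}{5} \cdot 18 = -4 + \frac{18}{5} = - \frac{2}{5} \approx -0.4$)
$W{\left(U \right)} = 27 - U - 2 U^{2}$ ($W{\left(U \right)} = 27 - \left(\left(U^{2} + U^{2}\right) + U\right) = 27 - \left(2 U^{2} + U\right) = 27 - \left(U + 2 U^{2}\right) = 27 - U - 2 U^{2}$)
$\left(W{\left(P \right)} + A{\left(44,-5 \right)}\right) + 1311 = \left(\left(27 - - \frac{2}{5} - 2 \left(- \frac{2}{5}\right)^{2}\right) + \left(44 - 5\right)\right) + 1311 = \left(\left(27 + \frac{2}{5} - \frac{8}{25}\right) + 39\right) + 1311 = \left(\frac{677}{25} + 39\right) + 1311 = \frac{1652}{25} + 1311 = \frac{34427}{25}$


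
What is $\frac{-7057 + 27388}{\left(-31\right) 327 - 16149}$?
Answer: $- \frac{6777}{8762} \approx -0.77345$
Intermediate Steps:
$\frac{-7057 + 27388}{\left(-31\right) 327 - 16149} = \frac{20331}{-10137 - 16149} = \frac{20331}{-26286} = 20331 \left(- \frac{1}{26286}\right) = - \frac{6777}{8762}$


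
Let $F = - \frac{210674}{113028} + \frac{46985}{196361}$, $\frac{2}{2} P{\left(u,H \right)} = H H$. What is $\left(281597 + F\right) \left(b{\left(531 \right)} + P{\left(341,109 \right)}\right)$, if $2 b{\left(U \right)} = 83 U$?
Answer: $\frac{211977921707306001785}{22194291108} \approx 9.551 \cdot 10^{9}$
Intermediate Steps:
$P{\left(u,H \right)} = H^{2}$ ($P{\left(u,H \right)} = H H = H^{2}$)
$b{\left(U \right)} = \frac{83 U}{2}$
$F = - \frac{18028768367}{11097145554}$ ($F = \left(-210674\right) \frac{1}{113028} + 46985 \cdot \frac{1}{196361} = - \frac{105337}{56514} + \frac{46985}{196361} = - \frac{18028768367}{11097145554} \approx -1.6246$)
$\left(281597 + F\right) \left(b{\left(531 \right)} + P{\left(341,109 \right)}\right) = \left(281597 - \frac{18028768367}{11097145554}\right) \left(\frac{83}{2} \cdot 531 + 109^{2}\right) = \frac{3124904867801371 \left(\frac{44073}{2} + 11881\right)}{11097145554} = \frac{3124904867801371}{11097145554} \cdot \frac{67835}{2} = \frac{211977921707306001785}{22194291108}$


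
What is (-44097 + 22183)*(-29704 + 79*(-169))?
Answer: 943507270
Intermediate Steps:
(-44097 + 22183)*(-29704 + 79*(-169)) = -21914*(-29704 - 13351) = -21914*(-43055) = 943507270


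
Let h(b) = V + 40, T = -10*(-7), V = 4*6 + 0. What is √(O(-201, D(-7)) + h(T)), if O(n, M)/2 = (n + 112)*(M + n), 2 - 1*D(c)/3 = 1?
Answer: 2*√8827 ≈ 187.90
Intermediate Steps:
D(c) = 3 (D(c) = 6 - 3*1 = 6 - 3 = 3)
V = 24 (V = 24 + 0 = 24)
T = 70
h(b) = 64 (h(b) = 24 + 40 = 64)
O(n, M) = 2*(112 + n)*(M + n) (O(n, M) = 2*((n + 112)*(M + n)) = 2*((112 + n)*(M + n)) = 2*(112 + n)*(M + n))
√(O(-201, D(-7)) + h(T)) = √((2*(-201)² + 224*3 + 224*(-201) + 2*3*(-201)) + 64) = √((2*40401 + 672 - 45024 - 1206) + 64) = √((80802 + 672 - 45024 - 1206) + 64) = √(35244 + 64) = √35308 = 2*√8827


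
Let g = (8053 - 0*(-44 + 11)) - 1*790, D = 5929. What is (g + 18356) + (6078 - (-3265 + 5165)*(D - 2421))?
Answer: -6633503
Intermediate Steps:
g = 7263 (g = (8053 - 0*(-33)) - 790 = (8053 - 1*0) - 790 = (8053 + 0) - 790 = 8053 - 790 = 7263)
(g + 18356) + (6078 - (-3265 + 5165)*(D - 2421)) = (7263 + 18356) + (6078 - (-3265 + 5165)*(5929 - 2421)) = 25619 + (6078 - 1900*3508) = 25619 + (6078 - 1*6665200) = 25619 + (6078 - 6665200) = 25619 - 6659122 = -6633503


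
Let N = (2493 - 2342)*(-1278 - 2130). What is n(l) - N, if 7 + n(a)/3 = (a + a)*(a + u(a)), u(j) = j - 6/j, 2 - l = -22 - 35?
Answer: 556323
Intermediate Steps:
l = 59 (l = 2 - (-22 - 35) = 2 - 1*(-57) = 2 + 57 = 59)
u(j) = j - 6/j
n(a) = -21 + 6*a*(-6/a + 2*a) (n(a) = -21 + 3*((a + a)*(a + (a - 6/a))) = -21 + 3*((2*a)*(-6/a + 2*a)) = -21 + 3*(2*a*(-6/a + 2*a)) = -21 + 6*a*(-6/a + 2*a))
N = -514608 (N = 151*(-3408) = -514608)
n(l) - N = (-57 + 12*59²) - 1*(-514608) = (-57 + 12*3481) + 514608 = (-57 + 41772) + 514608 = 41715 + 514608 = 556323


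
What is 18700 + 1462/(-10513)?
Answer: 196591638/10513 ≈ 18700.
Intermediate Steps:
18700 + 1462/(-10513) = 18700 + 1462*(-1/10513) = 18700 - 1462/10513 = 196591638/10513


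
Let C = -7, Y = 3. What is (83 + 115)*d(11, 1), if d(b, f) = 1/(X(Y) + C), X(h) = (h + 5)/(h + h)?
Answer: -594/17 ≈ -34.941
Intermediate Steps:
X(h) = (5 + h)/(2*h) (X(h) = (5 + h)/((2*h)) = (5 + h)*(1/(2*h)) = (5 + h)/(2*h))
d(b, f) = -3/17 (d(b, f) = 1/((½)*(5 + 3)/3 - 7) = 1/((½)*(⅓)*8 - 7) = 1/(4/3 - 7) = 1/(-17/3) = -3/17)
(83 + 115)*d(11, 1) = (83 + 115)*(-3/17) = 198*(-3/17) = -594/17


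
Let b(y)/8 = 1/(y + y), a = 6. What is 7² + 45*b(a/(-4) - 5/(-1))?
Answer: 703/7 ≈ 100.43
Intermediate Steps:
b(y) = 4/y (b(y) = 8/(y + y) = 8/((2*y)) = 8*(1/(2*y)) = 4/y)
7² + 45*b(a/(-4) - 5/(-1)) = 7² + 45*(4/(6/(-4) - 5/(-1))) = 49 + 45*(4/(6*(-¼) - 5*(-1))) = 49 + 45*(4/(-3/2 + 5)) = 49 + 45*(4/(7/2)) = 49 + 45*(4*(2/7)) = 49 + 45*(8/7) = 49 + 360/7 = 703/7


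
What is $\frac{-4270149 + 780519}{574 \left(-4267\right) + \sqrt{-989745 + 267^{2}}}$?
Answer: $\frac{61050029961}{42849040493} + \frac{348963 i \sqrt{4686}}{42849040493} \approx 1.4248 + 0.00055749 i$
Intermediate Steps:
$\frac{-4270149 + 780519}{574 \left(-4267\right) + \sqrt{-989745 + 267^{2}}} = - \frac{3489630}{-2449258 + \sqrt{-989745 + 71289}} = - \frac{3489630}{-2449258 + \sqrt{-918456}} = - \frac{3489630}{-2449258 + 14 i \sqrt{4686}}$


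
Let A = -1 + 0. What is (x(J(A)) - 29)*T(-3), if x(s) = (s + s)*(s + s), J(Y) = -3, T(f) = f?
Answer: -21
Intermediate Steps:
A = -1
x(s) = 4*s² (x(s) = (2*s)*(2*s) = 4*s²)
(x(J(A)) - 29)*T(-3) = (4*(-3)² - 29)*(-3) = (4*9 - 29)*(-3) = (36 - 29)*(-3) = 7*(-3) = -21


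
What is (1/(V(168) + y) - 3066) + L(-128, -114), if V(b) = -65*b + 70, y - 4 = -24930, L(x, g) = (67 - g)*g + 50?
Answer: -846102401/35776 ≈ -23650.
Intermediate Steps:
L(x, g) = 50 + g*(67 - g) (L(x, g) = g*(67 - g) + 50 = 50 + g*(67 - g))
y = -24926 (y = 4 - 24930 = -24926)
V(b) = 70 - 65*b
(1/(V(168) + y) - 3066) + L(-128, -114) = (1/((70 - 65*168) - 24926) - 3066) + (50 - 1*(-114)**2 + 67*(-114)) = (1/((70 - 10920) - 24926) - 3066) + (50 - 1*12996 - 7638) = (1/(-10850 - 24926) - 3066) + (50 - 12996 - 7638) = (1/(-35776) - 3066) - 20584 = (-1/35776 - 3066) - 20584 = -109689217/35776 - 20584 = -846102401/35776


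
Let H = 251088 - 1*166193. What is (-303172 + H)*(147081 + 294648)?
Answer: -96419280933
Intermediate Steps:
H = 84895 (H = 251088 - 166193 = 84895)
(-303172 + H)*(147081 + 294648) = (-303172 + 84895)*(147081 + 294648) = -218277*441729 = -96419280933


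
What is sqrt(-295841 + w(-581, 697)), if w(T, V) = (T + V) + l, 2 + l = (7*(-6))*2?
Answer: I*sqrt(295811) ≈ 543.88*I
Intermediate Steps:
l = -86 (l = -2 + (7*(-6))*2 = -2 - 42*2 = -2 - 84 = -86)
w(T, V) = -86 + T + V (w(T, V) = (T + V) - 86 = -86 + T + V)
sqrt(-295841 + w(-581, 697)) = sqrt(-295841 + (-86 - 581 + 697)) = sqrt(-295841 + 30) = sqrt(-295811) = I*sqrt(295811)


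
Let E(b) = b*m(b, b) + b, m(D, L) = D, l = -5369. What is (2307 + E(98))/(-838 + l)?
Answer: -4003/2069 ≈ -1.9348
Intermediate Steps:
E(b) = b + b² (E(b) = b*b + b = b² + b = b + b²)
(2307 + E(98))/(-838 + l) = (2307 + 98*(1 + 98))/(-838 - 5369) = (2307 + 98*99)/(-6207) = (2307 + 9702)*(-1/6207) = 12009*(-1/6207) = -4003/2069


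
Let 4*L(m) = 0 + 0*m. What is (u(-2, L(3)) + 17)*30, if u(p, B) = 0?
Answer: 510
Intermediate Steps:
L(m) = 0 (L(m) = (0 + 0*m)/4 = (0 + 0)/4 = (1/4)*0 = 0)
(u(-2, L(3)) + 17)*30 = (0 + 17)*30 = 17*30 = 510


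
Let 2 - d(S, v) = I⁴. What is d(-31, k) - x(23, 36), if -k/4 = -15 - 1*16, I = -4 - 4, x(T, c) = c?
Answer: -4130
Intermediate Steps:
I = -8
k = 124 (k = -4*(-15 - 1*16) = -4*(-15 - 16) = -4*(-31) = 124)
d(S, v) = -4094 (d(S, v) = 2 - 1*(-8)⁴ = 2 - 1*4096 = 2 - 4096 = -4094)
d(-31, k) - x(23, 36) = -4094 - 1*36 = -4094 - 36 = -4130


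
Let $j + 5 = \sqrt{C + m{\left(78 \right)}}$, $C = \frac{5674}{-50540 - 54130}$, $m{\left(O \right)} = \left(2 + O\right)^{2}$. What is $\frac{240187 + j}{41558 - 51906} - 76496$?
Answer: $- \frac{395910395}{5174} - \frac{\sqrt{1947682862845}}{180520860} \approx -76519.0$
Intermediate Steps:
$C = - \frac{2837}{52335}$ ($C = \frac{5674}{-50540 - 54130} = \frac{5674}{-104670} = 5674 \left(- \frac{1}{104670}\right) = - \frac{2837}{52335} \approx -0.054208$)
$j = -5 + \frac{\sqrt{1947682862845}}{17445}$ ($j = -5 + \sqrt{- \frac{2837}{52335} + \left(2 + 78\right)^{2}} = -5 + \sqrt{- \frac{2837}{52335} + 80^{2}} = -5 + \sqrt{- \frac{2837}{52335} + 6400} = -5 + \sqrt{\frac{334941163}{52335}} = -5 + \frac{\sqrt{1947682862845}}{17445} \approx 75.0$)
$\frac{240187 + j}{41558 - 51906} - 76496 = \frac{240187 - \left(5 - \frac{\sqrt{1947682862845}}{17445}\right)}{41558 - 51906} - 76496 = \frac{240182 + \frac{\sqrt{1947682862845}}{17445}}{-10348} - 76496 = \left(240182 + \frac{\sqrt{1947682862845}}{17445}\right) \left(- \frac{1}{10348}\right) - 76496 = \left(- \frac{120091}{5174} - \frac{\sqrt{1947682862845}}{180520860}\right) - 76496 = - \frac{395910395}{5174} - \frac{\sqrt{1947682862845}}{180520860}$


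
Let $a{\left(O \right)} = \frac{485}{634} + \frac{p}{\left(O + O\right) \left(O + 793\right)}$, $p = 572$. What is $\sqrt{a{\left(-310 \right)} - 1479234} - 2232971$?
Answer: $-2232971 + \frac{i \sqrt{3332520502946272389570}}{47464410} \approx -2.233 \cdot 10^{6} + 1216.2 i$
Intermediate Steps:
$a{\left(O \right)} = \frac{485}{634} + \frac{286}{O \left(793 + O\right)}$ ($a{\left(O \right)} = \frac{485}{634} + \frac{572}{\left(O + O\right) \left(O + 793\right)} = 485 \cdot \frac{1}{634} + \frac{572}{2 O \left(793 + O\right)} = \frac{485}{634} + \frac{572}{2 O \left(793 + O\right)} = \frac{485}{634} + 572 \frac{1}{2 O \left(793 + O\right)} = \frac{485}{634} + \frac{286}{O \left(793 + O\right)}$)
$\sqrt{a{\left(-310 \right)} - 1479234} - 2232971 = \sqrt{\frac{181324 + 485 \left(-310\right)^{2} + 384605 \left(-310\right)}{634 \left(-310\right) \left(793 - 310\right)} - 1479234} - 2232971 = \sqrt{\frac{1}{634} \left(- \frac{1}{310}\right) \frac{1}{483} \left(181324 + 485 \cdot 96100 - 119227550\right) - 1479234} - 2232971 = \sqrt{\frac{1}{634} \left(- \frac{1}{310}\right) \frac{1}{483} \left(181324 + 46608500 - 119227550\right) - 1479234} - 2232971 = \sqrt{\frac{1}{634} \left(- \frac{1}{310}\right) \frac{1}{483} \left(-72437726\right) - 1479234} - 2232971 = \sqrt{\frac{36218863}{47464410} - 1479234} - 2232971 = \sqrt{- \frac{70210932843077}{47464410}} - 2232971 = \frac{i \sqrt{3332520502946272389570}}{47464410} - 2232971 = -2232971 + \frac{i \sqrt{3332520502946272389570}}{47464410}$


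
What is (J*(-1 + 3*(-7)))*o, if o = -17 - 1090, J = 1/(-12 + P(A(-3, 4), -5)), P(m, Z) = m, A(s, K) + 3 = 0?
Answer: -8118/5 ≈ -1623.6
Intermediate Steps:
A(s, K) = -3 (A(s, K) = -3 + 0 = -3)
J = -1/15 (J = 1/(-12 - 3) = 1/(-15) = -1/15 ≈ -0.066667)
o = -1107
(J*(-1 + 3*(-7)))*o = -(-1 + 3*(-7))/15*(-1107) = -(-1 - 21)/15*(-1107) = -1/15*(-22)*(-1107) = (22/15)*(-1107) = -8118/5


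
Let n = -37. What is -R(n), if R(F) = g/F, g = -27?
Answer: -27/37 ≈ -0.72973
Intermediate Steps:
R(F) = -27/F
-R(n) = -(-27)/(-37) = -(-27)*(-1)/37 = -1*27/37 = -27/37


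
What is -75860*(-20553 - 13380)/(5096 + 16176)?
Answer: 643539345/5318 ≈ 1.2101e+5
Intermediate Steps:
-75860*(-20553 - 13380)/(5096 + 16176) = -75860/(21272/(-33933)) = -75860/(21272*(-1/33933)) = -75860/(-21272/33933) = -75860*(-33933/21272) = 643539345/5318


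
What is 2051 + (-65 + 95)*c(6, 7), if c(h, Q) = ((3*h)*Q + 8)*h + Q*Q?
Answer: 27641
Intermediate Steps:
c(h, Q) = Q² + h*(8 + 3*Q*h) (c(h, Q) = (3*Q*h + 8)*h + Q² = (8 + 3*Q*h)*h + Q² = h*(8 + 3*Q*h) + Q² = Q² + h*(8 + 3*Q*h))
2051 + (-65 + 95)*c(6, 7) = 2051 + (-65 + 95)*(7² + 8*6 + 3*7*6²) = 2051 + 30*(49 + 48 + 3*7*36) = 2051 + 30*(49 + 48 + 756) = 2051 + 30*853 = 2051 + 25590 = 27641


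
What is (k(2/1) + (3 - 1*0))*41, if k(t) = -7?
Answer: -164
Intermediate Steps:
(k(2/1) + (3 - 1*0))*41 = (-7 + (3 - 1*0))*41 = (-7 + (3 + 0))*41 = (-7 + 3)*41 = -4*41 = -164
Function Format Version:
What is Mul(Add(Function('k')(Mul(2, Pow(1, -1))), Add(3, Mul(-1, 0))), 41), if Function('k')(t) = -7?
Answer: -164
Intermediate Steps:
Mul(Add(Function('k')(Mul(2, Pow(1, -1))), Add(3, Mul(-1, 0))), 41) = Mul(Add(-7, Add(3, Mul(-1, 0))), 41) = Mul(Add(-7, Add(3, 0)), 41) = Mul(Add(-7, 3), 41) = Mul(-4, 41) = -164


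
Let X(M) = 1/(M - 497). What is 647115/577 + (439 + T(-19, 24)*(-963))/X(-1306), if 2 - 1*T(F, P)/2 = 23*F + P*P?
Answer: -274959876516/577 ≈ -4.7653e+8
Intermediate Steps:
T(F, P) = 4 - 46*F - 2*P² (T(F, P) = 4 - 2*(23*F + P*P) = 4 - 2*(23*F + P²) = 4 - 2*(P² + 23*F) = 4 + (-46*F - 2*P²) = 4 - 46*F - 2*P²)
X(M) = 1/(-497 + M)
647115/577 + (439 + T(-19, 24)*(-963))/X(-1306) = 647115/577 + (439 + (4 - 46*(-19) - 2*24²)*(-963))/(1/(-497 - 1306)) = 647115*(1/577) + (439 + (4 + 874 - 2*576)*(-963))/(1/(-1803)) = 647115/577 + (439 + (4 + 874 - 1152)*(-963))/(-1/1803) = 647115/577 + (439 - 274*(-963))*(-1803) = 647115/577 + (439 + 263862)*(-1803) = 647115/577 + 264301*(-1803) = 647115/577 - 476534703 = -274959876516/577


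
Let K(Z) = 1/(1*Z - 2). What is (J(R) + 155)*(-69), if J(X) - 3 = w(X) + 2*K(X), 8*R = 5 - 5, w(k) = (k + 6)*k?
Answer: -10833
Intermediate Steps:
w(k) = k*(6 + k) (w(k) = (6 + k)*k = k*(6 + k))
K(Z) = 1/(-2 + Z) (K(Z) = 1/(Z - 2) = 1/(-2 + Z))
R = 0 (R = (5 - 5)/8 = (⅛)*0 = 0)
J(X) = 3 + 2/(-2 + X) + X*(6 + X) (J(X) = 3 + (X*(6 + X) + 2/(-2 + X)) = 3 + (2/(-2 + X) + X*(6 + X)) = 3 + 2/(-2 + X) + X*(6 + X))
(J(R) + 155)*(-69) = ((2 + (-2 + 0)*(3 + 0*(6 + 0)))/(-2 + 0) + 155)*(-69) = ((2 - 2*(3 + 0*6))/(-2) + 155)*(-69) = (-(2 - 2*(3 + 0))/2 + 155)*(-69) = (-(2 - 2*3)/2 + 155)*(-69) = (-(2 - 6)/2 + 155)*(-69) = (-½*(-4) + 155)*(-69) = (2 + 155)*(-69) = 157*(-69) = -10833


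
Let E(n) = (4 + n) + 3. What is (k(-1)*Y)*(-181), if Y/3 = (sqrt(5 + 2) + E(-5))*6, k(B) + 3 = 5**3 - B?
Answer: -801468 - 400734*sqrt(7) ≈ -1.8617e+6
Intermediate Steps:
k(B) = 122 - B (k(B) = -3 + (5**3 - B) = -3 + (125 - B) = 122 - B)
E(n) = 7 + n
Y = 36 + 18*sqrt(7) (Y = 3*((sqrt(5 + 2) + (7 - 5))*6) = 3*((sqrt(7) + 2)*6) = 3*((2 + sqrt(7))*6) = 3*(12 + 6*sqrt(7)) = 36 + 18*sqrt(7) ≈ 83.624)
(k(-1)*Y)*(-181) = ((122 - 1*(-1))*(36 + 18*sqrt(7)))*(-181) = ((122 + 1)*(36 + 18*sqrt(7)))*(-181) = (123*(36 + 18*sqrt(7)))*(-181) = (4428 + 2214*sqrt(7))*(-181) = -801468 - 400734*sqrt(7)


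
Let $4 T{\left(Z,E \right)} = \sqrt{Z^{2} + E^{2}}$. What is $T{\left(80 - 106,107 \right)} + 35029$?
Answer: $35029 + \frac{5 \sqrt{485}}{4} \approx 35057.0$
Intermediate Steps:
$T{\left(Z,E \right)} = \frac{\sqrt{E^{2} + Z^{2}}}{4}$ ($T{\left(Z,E \right)} = \frac{\sqrt{Z^{2} + E^{2}}}{4} = \frac{\sqrt{E^{2} + Z^{2}}}{4}$)
$T{\left(80 - 106,107 \right)} + 35029 = \frac{\sqrt{107^{2} + \left(80 - 106\right)^{2}}}{4} + 35029 = \frac{\sqrt{11449 + \left(-26\right)^{2}}}{4} + 35029 = \frac{\sqrt{11449 + 676}}{4} + 35029 = \frac{\sqrt{12125}}{4} + 35029 = \frac{5 \sqrt{485}}{4} + 35029 = 35029 + \frac{5 \sqrt{485}}{4}$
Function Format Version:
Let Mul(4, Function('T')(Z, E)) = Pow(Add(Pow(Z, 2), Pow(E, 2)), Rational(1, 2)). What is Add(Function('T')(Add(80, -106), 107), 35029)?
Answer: Add(35029, Mul(Rational(5, 4), Pow(485, Rational(1, 2)))) ≈ 35057.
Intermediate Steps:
Function('T')(Z, E) = Mul(Rational(1, 4), Pow(Add(Pow(E, 2), Pow(Z, 2)), Rational(1, 2))) (Function('T')(Z, E) = Mul(Rational(1, 4), Pow(Add(Pow(Z, 2), Pow(E, 2)), Rational(1, 2))) = Mul(Rational(1, 4), Pow(Add(Pow(E, 2), Pow(Z, 2)), Rational(1, 2))))
Add(Function('T')(Add(80, -106), 107), 35029) = Add(Mul(Rational(1, 4), Pow(Add(Pow(107, 2), Pow(Add(80, -106), 2)), Rational(1, 2))), 35029) = Add(Mul(Rational(1, 4), Pow(Add(11449, Pow(-26, 2)), Rational(1, 2))), 35029) = Add(Mul(Rational(1, 4), Pow(Add(11449, 676), Rational(1, 2))), 35029) = Add(Mul(Rational(1, 4), Pow(12125, Rational(1, 2))), 35029) = Add(Mul(Rational(1, 4), Mul(5, Pow(485, Rational(1, 2)))), 35029) = Add(Mul(Rational(5, 4), Pow(485, Rational(1, 2))), 35029) = Add(35029, Mul(Rational(5, 4), Pow(485, Rational(1, 2))))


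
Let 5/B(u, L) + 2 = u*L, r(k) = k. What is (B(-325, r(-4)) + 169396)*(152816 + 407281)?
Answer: 123151895253261/1298 ≈ 9.4878e+10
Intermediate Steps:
B(u, L) = 5/(-2 + L*u) (B(u, L) = 5/(-2 + u*L) = 5/(-2 + L*u))
(B(-325, r(-4)) + 169396)*(152816 + 407281) = (5/(-2 - 4*(-325)) + 169396)*(152816 + 407281) = (5/(-2 + 1300) + 169396)*560097 = (5/1298 + 169396)*560097 = (219876013/1298)*560097 = 123151895253261/1298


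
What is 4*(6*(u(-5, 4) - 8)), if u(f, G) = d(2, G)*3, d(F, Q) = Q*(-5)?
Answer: -1632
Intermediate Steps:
d(F, Q) = -5*Q
u(f, G) = -15*G (u(f, G) = -5*G*3 = -15*G)
4*(6*(u(-5, 4) - 8)) = 4*(6*(-15*4 - 8)) = 4*(6*(-60 - 8)) = 4*(6*(-68)) = 4*(-408) = -1632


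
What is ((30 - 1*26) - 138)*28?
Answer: -3752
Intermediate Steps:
((30 - 1*26) - 138)*28 = ((30 - 26) - 138)*28 = (4 - 138)*28 = -134*28 = -3752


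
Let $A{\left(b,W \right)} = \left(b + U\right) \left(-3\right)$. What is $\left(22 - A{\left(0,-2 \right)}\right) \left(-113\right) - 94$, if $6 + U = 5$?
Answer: $-2241$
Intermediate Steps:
$U = -1$ ($U = -6 + 5 = -1$)
$A{\left(b,W \right)} = 3 - 3 b$ ($A{\left(b,W \right)} = \left(b - 1\right) \left(-3\right) = \left(-1 + b\right) \left(-3\right) = 3 - 3 b$)
$\left(22 - A{\left(0,-2 \right)}\right) \left(-113\right) - 94 = \left(22 - \left(3 - 0\right)\right) \left(-113\right) - 94 = \left(22 - \left(3 + 0\right)\right) \left(-113\right) - 94 = \left(22 - 3\right) \left(-113\right) - 94 = 19 \left(-113\right) - 94 = -2147 - 94 = -2241$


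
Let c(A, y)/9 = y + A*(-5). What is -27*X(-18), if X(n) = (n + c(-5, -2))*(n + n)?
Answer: 183708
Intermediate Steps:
c(A, y) = -45*A + 9*y (c(A, y) = 9*(y + A*(-5)) = 9*(y - 5*A) = -45*A + 9*y)
X(n) = 2*n*(207 + n) (X(n) = (n + (-45*(-5) + 9*(-2)))*(n + n) = (n + (225 - 18))*(2*n) = (n + 207)*(2*n) = (207 + n)*(2*n) = 2*n*(207 + n))
-27*X(-18) = -54*(-18)*(207 - 18) = -54*(-18)*189 = -27*(-6804) = 183708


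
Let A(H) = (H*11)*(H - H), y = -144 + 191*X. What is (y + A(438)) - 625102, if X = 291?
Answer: -569665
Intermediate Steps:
y = 55437 (y = -144 + 191*291 = -144 + 55581 = 55437)
A(H) = 0 (A(H) = (11*H)*0 = 0)
(y + A(438)) - 625102 = (55437 + 0) - 625102 = 55437 - 625102 = -569665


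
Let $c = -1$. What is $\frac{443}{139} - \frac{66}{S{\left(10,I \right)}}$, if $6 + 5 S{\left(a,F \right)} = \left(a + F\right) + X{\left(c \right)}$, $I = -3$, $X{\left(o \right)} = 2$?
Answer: $- \frac{14847}{139} \approx -106.81$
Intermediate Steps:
$S{\left(a,F \right)} = - \frac{4}{5} + \frac{F}{5} + \frac{a}{5}$ ($S{\left(a,F \right)} = - \frac{6}{5} + \frac{\left(a + F\right) + 2}{5} = - \frac{6}{5} + \frac{\left(F + a\right) + 2}{5} = - \frac{6}{5} + \frac{2 + F + a}{5} = - \frac{6}{5} + \left(\frac{2}{5} + \frac{F}{5} + \frac{a}{5}\right) = - \frac{4}{5} + \frac{F}{5} + \frac{a}{5}$)
$\frac{443}{139} - \frac{66}{S{\left(10,I \right)}} = \frac{443}{139} - \frac{66}{- \frac{4}{5} + \frac{1}{5} \left(-3\right) + \frac{1}{5} \cdot 10} = 443 \cdot \frac{1}{139} - \frac{66}{- \frac{4}{5} - \frac{3}{5} + 2} = \frac{443}{139} - \frac{66}{\frac{3}{5}} = \frac{443}{139} - 110 = - \frac{14847}{139}$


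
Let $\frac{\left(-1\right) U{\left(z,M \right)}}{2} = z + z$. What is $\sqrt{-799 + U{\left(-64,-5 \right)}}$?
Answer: $i \sqrt{543} \approx 23.302 i$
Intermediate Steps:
$U{\left(z,M \right)} = - 4 z$ ($U{\left(z,M \right)} = - 2 \left(z + z\right) = - 2 \cdot 2 z = - 4 z$)
$\sqrt{-799 + U{\left(-64,-5 \right)}} = \sqrt{-799 - -256} = \sqrt{-799 + 256} = \sqrt{-543} = i \sqrt{543}$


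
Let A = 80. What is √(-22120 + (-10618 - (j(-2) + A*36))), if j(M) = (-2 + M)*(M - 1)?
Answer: I*√35630 ≈ 188.76*I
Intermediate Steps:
j(M) = (-1 + M)*(-2 + M) (j(M) = (-2 + M)*(-1 + M) = (-1 + M)*(-2 + M))
√(-22120 + (-10618 - (j(-2) + A*36))) = √(-22120 + (-10618 - ((2 + (-2)² - 3*(-2)) + 80*36))) = √(-22120 + (-10618 - ((2 + 4 + 6) + 2880))) = √(-22120 + (-10618 - (12 + 2880))) = √(-22120 + (-10618 - 1*2892)) = √(-22120 + (-10618 - 2892)) = √(-22120 - 13510) = √(-35630) = I*√35630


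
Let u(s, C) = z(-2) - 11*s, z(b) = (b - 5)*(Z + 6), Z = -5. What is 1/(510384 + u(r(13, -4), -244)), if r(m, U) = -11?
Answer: 1/510498 ≈ 1.9589e-6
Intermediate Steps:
z(b) = -5 + b (z(b) = (b - 5)*(-5 + 6) = (-5 + b)*1 = -5 + b)
u(s, C) = -7 - 11*s (u(s, C) = (-5 - 2) - 11*s = -7 - 11*s)
1/(510384 + u(r(13, -4), -244)) = 1/(510384 + (-7 - 11*(-11))) = 1/(510384 + (-7 + 121)) = 1/(510384 + 114) = 1/510498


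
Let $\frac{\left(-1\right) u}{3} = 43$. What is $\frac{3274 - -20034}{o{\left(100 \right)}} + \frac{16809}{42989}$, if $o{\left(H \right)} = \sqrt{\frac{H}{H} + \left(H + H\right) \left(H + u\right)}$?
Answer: $\frac{16809}{42989} - \frac{23308 i \sqrt{5799}}{5799} \approx 0.39101 - 306.08 i$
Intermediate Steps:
$u = -129$ ($u = \left(-3\right) 43 = -129$)
$o{\left(H \right)} = \sqrt{1 + 2 H \left(-129 + H\right)}$ ($o{\left(H \right)} = \sqrt{\frac{H}{H} + \left(H + H\right) \left(H - 129\right)} = \sqrt{1 + 2 H \left(-129 + H\right)}$)
$\frac{3274 - -20034}{o{\left(100 \right)}} + \frac{16809}{42989} = \frac{3274 - -20034}{\sqrt{1 - 25800 + 2 \cdot 100^{2}}} + \frac{16809}{42989} = \frac{3274 + 20034}{\sqrt{1 - 25800 + 2 \cdot 10000}} + 16809 \cdot \frac{1}{42989} = \frac{23308}{\sqrt{1 - 25800 + 20000}} + \frac{16809}{42989} = \frac{23308}{\sqrt{-5799}} + \frac{16809}{42989} = \frac{23308}{i \sqrt{5799}} + \frac{16809}{42989} = 23308 \left(- \frac{i \sqrt{5799}}{5799}\right) + \frac{16809}{42989} = - \frac{23308 i \sqrt{5799}}{5799} + \frac{16809}{42989} = \frac{16809}{42989} - \frac{23308 i \sqrt{5799}}{5799}$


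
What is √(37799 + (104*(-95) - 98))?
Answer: √27821 ≈ 166.80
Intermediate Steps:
√(37799 + (104*(-95) - 98)) = √(37799 + (-9880 - 98)) = √(37799 - 9978) = √27821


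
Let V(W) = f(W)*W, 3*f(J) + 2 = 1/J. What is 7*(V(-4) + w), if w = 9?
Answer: 84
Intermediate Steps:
f(J) = -⅔ + 1/(3*J) (f(J) = -⅔ + (1/J)/3 = -⅔ + 1/(3*J))
V(W) = ⅓ - 2*W/3 (V(W) = ((1 - 2*W)/(3*W))*W = ⅓ - 2*W/3)
7*(V(-4) + w) = 7*((⅓ - ⅔*(-4)) + 9) = 7*((⅓ + 8/3) + 9) = 7*(3 + 9) = 7*12 = 84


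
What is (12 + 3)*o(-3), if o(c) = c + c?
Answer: -90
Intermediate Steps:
o(c) = 2*c
(12 + 3)*o(-3) = (12 + 3)*(2*(-3)) = 15*(-6) = -90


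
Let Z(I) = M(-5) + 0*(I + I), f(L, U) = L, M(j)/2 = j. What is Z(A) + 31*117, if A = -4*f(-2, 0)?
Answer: 3617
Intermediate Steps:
M(j) = 2*j
A = 8 (A = -4*(-2) = 8)
Z(I) = -10 (Z(I) = 2*(-5) + 0*(I + I) = -10 + 0*(2*I) = -10 + 0 = -10)
Z(A) + 31*117 = -10 + 31*117 = -10 + 3627 = 3617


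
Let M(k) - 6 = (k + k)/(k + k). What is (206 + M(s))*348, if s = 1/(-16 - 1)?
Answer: 74124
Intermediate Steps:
s = -1/17 (s = 1/(-17) = -1/17 ≈ -0.058824)
M(k) = 7 (M(k) = 6 + (k + k)/(k + k) = 6 + (2*k)/((2*k)) = 6 + (2*k)*(1/(2*k)) = 6 + 1 = 7)
(206 + M(s))*348 = (206 + 7)*348 = 213*348 = 74124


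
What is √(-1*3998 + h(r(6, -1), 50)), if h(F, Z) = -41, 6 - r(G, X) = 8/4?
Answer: I*√4039 ≈ 63.553*I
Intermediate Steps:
r(G, X) = 4 (r(G, X) = 6 - 8/4 = 6 - 1*2 = 6 - 2 = 4)
√(-1*3998 + h(r(6, -1), 50)) = √(-1*3998 - 41) = √(-3998 - 41) = √(-4039) = I*√4039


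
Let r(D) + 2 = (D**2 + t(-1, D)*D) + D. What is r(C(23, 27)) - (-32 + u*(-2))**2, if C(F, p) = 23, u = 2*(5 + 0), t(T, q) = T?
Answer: -2177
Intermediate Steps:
u = 10 (u = 2*5 = 10)
r(D) = -2 + D**2 (r(D) = -2 + ((D**2 - D) + D) = -2 + D**2)
r(C(23, 27)) - (-32 + u*(-2))**2 = (-2 + 23**2) - (-32 + 10*(-2))**2 = (-2 + 529) - (-32 - 20)**2 = 527 - 1*(-52)**2 = 527 - 1*2704 = 527 - 2704 = -2177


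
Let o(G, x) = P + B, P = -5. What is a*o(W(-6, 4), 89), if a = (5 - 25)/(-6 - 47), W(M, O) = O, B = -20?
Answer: -500/53 ≈ -9.4340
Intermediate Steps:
a = 20/53 (a = -20/(-53) = -20*(-1/53) = 20/53 ≈ 0.37736)
o(G, x) = -25 (o(G, x) = -5 - 20 = -25)
a*o(W(-6, 4), 89) = (20/53)*(-25) = -500/53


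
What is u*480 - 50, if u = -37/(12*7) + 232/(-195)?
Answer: -75758/91 ≈ -832.51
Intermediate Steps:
u = -2967/1820 (u = -37/84 + 232*(-1/195) = -37*1/84 - 232/195 = -37/84 - 232/195 = -2967/1820 ≈ -1.6302)
u*480 - 50 = -2967/1820*480 - 50 = -71208/91 - 50 = -75758/91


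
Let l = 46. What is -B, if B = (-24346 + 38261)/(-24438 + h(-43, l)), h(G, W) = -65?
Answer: 13915/24503 ≈ 0.56789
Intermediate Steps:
B = -13915/24503 (B = (-24346 + 38261)/(-24438 - 65) = 13915/(-24503) = 13915*(-1/24503) = -13915/24503 ≈ -0.56789)
-B = -1*(-13915/24503) = 13915/24503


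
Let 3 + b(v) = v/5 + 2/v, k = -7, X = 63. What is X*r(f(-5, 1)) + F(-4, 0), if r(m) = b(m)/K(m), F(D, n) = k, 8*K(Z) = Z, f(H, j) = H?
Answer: 10913/25 ≈ 436.52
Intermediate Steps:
K(Z) = Z/8
F(D, n) = -7
b(v) = -3 + 2/v + v/5 (b(v) = -3 + (v/5 + 2/v) = -3 + (2/v + v/5) = -3 + 2/v + v/5)
r(m) = 8*(-3 + 2/m + m/5)/m (r(m) = (-3 + 2/m + m/5)/((m/8)) = (-3 + 2/m + m/5)*(8/m) = 8*(-3 + 2/m + m/5)/m)
X*r(f(-5, 1)) + F(-4, 0) = 63*(8/5 - 24/(-5) + 16/(-5)²) - 7 = 63*(8/5 - 24*(-⅕) + 16*(1/25)) - 7 = 63*(8/5 + 24/5 + 16/25) - 7 = 63*(176/25) - 7 = 11088/25 - 7 = 10913/25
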